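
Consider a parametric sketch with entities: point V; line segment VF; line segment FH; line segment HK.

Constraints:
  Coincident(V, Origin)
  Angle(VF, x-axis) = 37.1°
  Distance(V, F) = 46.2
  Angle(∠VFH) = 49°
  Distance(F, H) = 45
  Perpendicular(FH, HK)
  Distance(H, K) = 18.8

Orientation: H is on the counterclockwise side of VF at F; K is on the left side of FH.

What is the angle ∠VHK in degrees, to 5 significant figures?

22.846°

∠VFH = 49.0°, so FH runs at 37.1° + (180° − 49.0°) = 168.10° from the x-axis; with |FH| = 45.0, H = F + 45.0·(cos 168.10°, sin 168.10°) = (-7.1845, 37.147). FH is perpendicular to HK; with |HK| = 18.8 on the left of FH, K = H + 18.8·(-0.20620, -0.97851) = (-11.061, 18.751). Then cos ∠VHK = HV·HK / (|HV||HK|), giving 22.846°.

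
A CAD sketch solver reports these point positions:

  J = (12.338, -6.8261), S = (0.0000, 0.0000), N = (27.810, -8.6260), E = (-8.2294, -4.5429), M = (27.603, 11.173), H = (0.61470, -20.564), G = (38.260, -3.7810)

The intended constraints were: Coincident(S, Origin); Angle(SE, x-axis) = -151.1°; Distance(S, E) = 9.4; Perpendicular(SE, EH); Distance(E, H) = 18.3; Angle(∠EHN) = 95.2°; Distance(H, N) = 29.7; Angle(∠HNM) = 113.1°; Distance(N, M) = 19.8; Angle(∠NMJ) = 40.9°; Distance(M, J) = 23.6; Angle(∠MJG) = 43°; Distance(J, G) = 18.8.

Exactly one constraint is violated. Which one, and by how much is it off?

Distance(J, G) = 18.8 — off by 7.30.

S = (0.00, 0.00) ✓; SE at -151.1° ✓; |SE| = 9.400 ✓; ∠(SE, EH) = 90.00° ✓; |EH| = 18.30 ✓; ∠EHN = 95.20° ✓; |HN| = 29.70 ✓; ∠HNM = 113.1° ✓; |NM| = 19.80 ✓; ∠NMJ = 40.90° ✓; |MJ| = 23.60 ✓; ∠MJG = 43.00° ✓; |JG| = 26.10 ✗.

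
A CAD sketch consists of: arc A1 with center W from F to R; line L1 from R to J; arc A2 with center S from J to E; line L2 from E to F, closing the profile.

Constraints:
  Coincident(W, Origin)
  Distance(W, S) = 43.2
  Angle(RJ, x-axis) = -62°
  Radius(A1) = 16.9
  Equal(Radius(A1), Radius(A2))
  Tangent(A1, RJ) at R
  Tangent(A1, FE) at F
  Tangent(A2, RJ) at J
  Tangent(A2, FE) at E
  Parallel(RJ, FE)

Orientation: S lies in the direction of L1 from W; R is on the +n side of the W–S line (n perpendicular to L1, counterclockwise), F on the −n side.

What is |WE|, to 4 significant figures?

46.39

Tangency of A1 to both parallel lines with radius 16.9 puts R and F at W ± 16.9·n: R = (14.92, 7.934), F = (-14.92, -7.934). Equal radii place J and E the same way about S: J = S + 16.9·n = (35.20, -30.21), E = S − 16.9·n = (5.359, -46.08). Then |WE| = |E − W| = 46.39.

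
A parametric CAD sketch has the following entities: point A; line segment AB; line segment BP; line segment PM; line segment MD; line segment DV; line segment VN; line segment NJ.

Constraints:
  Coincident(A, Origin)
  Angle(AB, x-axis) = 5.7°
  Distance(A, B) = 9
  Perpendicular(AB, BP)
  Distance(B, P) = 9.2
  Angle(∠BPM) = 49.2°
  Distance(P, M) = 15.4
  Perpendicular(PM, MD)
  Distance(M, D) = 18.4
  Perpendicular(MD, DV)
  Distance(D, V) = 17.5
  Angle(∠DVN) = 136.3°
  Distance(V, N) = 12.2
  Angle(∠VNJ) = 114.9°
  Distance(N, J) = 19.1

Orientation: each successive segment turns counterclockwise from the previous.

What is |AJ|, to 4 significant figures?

19.85

A is at the origin; AB runs at 5.7° with length 9.0, so B = (8.956, 0.8939). AB is perpendicular to BP, so BP runs at 95.70°; with |BP| = 9.2, P = (8.042, 10.05). ∠BPM = 49.2° gives PM at -133.5° from the x-axis; with |PM| = 15.4, M = (-2.559, -1.122). The perpendicularity gives MD at right angles to PM, so MD runs at -43.50°; with |MD| = 18.4, D = (10.79, -13.79). The perpendicularity gives DV at right angles to MD, so DV runs at 46.50°; with |DV| = 17.5, V = (22.83, -1.094). ∠DVN = 136.3° gives VN at 90.20° from the x-axis; with |VN| = 12.2, N = (22.79, 11.11). ∠VNJ = 114.9° gives NJ at 155.3° from the x-axis; with |NJ| = 19.1, J = (5.439, 19.09). Then |AJ| = |J − A| = 19.85.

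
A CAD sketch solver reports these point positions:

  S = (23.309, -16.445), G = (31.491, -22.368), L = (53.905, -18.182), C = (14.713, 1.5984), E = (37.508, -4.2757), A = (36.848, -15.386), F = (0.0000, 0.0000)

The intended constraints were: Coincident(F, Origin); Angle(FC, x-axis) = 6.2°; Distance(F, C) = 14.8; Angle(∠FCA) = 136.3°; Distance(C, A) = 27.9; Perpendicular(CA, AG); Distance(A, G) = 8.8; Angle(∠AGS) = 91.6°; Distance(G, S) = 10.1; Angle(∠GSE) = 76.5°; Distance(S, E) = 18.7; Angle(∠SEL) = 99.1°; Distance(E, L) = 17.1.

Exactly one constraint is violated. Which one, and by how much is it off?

Distance(E, L) = 17.1 — off by 4.40.

F = (0.00, 0.00) ✓; FC at 6.200° ✓; |FC| = 14.80 ✓; ∠FCA = 136.3° ✓; |CA| = 27.90 ✓; ∠(CA, AG) = 90.00° ✓; |AG| = 8.800 ✓; ∠AGS = 91.60° ✓; |GS| = 10.10 ✓; ∠GSE = 76.50° ✓; |SE| = 18.70 ✓; ∠SEL = 99.10° ✓; |EL| = 21.50 ✗.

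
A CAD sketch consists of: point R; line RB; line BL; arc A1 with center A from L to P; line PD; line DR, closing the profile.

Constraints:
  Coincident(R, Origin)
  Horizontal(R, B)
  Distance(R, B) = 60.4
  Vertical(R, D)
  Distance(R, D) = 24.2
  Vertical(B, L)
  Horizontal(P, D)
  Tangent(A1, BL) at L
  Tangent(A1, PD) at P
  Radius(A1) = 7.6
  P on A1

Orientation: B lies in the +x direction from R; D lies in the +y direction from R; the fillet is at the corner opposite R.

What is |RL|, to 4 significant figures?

62.64

R is at the origin; R and B share the same y with |RB| = 60.4 and B on the +x side, so B = (60.40, 0.000). RD is vertical with |RD| = 24.2 and D on the +y side, so D = (0.000, 24.20). The virtual corner opposite R is at (60.40, 24.20). Since A1 is tangent to BL there, AL ⟂ BL and A1 meets PD tangentially, so AP is at right angles to PD, with radius 7.6, so the center A sits 7.6 in from both sides at A = (52.80, 16.60). That places the tangent points at L = (60.40, 16.60) on BL and P = (52.80, 24.20) on PD. Then |RL| = |L − R| = 62.64.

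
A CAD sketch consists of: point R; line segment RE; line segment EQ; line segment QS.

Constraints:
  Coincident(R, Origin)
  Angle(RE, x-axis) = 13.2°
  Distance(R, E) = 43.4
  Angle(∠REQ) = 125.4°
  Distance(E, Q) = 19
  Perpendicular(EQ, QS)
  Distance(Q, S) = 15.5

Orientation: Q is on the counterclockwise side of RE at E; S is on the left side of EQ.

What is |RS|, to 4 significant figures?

48.41

R is at the origin; RE runs at 13.2° with length 43.4, so E = 43.4·(cos 13.2°, sin 13.2°) = (42.25, 9.910). ∠REQ = 125.4°, so EQ runs at 13.2° + (180° − 125.4°) = 67.80° from the x-axis; with |EQ| = 19.0, Q = E + 19.0·(cos 67.80°, sin 67.80°) = (49.43, 27.50). EQ is perpendicular to QS; with |QS| = 15.5 on the left of EQ, S = Q + 15.5·(-0.9259, 0.3778) = (35.08, 33.36). Then |RS| = |S − R| = 48.41.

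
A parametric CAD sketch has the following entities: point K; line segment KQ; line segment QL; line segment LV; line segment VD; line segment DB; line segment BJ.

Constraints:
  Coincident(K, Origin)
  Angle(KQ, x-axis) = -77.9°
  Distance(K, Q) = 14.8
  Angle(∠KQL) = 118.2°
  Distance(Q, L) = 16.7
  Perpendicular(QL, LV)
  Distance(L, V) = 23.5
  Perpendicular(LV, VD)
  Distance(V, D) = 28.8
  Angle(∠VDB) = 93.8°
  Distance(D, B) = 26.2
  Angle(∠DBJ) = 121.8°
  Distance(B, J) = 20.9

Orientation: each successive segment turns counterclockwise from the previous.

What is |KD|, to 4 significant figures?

11.64

K is at the origin; KQ runs at -77.9° with length 14.8, so Q = (3.102, -14.47). ∠KQL = 118.2° gives QL at -16.10° from the x-axis; with |QL| = 16.7, L = (19.15, -19.10). The perpendicularity gives LV at right angles to QL, so LV runs at 73.90°; with |LV| = 23.5, V = (25.66, 3.476). LV ⟂ VD, so VD runs at 163.9°; with |VD| = 28.8, D = (-2.006, 11.46). Then |KD| = |D − K| = 11.64.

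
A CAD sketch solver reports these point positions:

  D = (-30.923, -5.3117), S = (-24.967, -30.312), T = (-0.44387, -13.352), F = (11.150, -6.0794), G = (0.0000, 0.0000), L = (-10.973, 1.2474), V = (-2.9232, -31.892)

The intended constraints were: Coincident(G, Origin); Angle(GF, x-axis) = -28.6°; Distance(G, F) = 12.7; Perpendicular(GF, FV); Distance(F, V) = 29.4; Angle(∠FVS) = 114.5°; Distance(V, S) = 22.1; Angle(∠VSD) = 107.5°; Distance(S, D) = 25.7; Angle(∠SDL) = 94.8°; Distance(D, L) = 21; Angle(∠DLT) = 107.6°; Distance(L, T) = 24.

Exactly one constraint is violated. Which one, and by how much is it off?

Distance(L, T) = 24 — off by 6.00.

G = (0.00, 0.00) ✓; GF at -28.60° ✓; |GF| = 12.70 ✓; ∠(GF, FV) = 90.00° ✓; |FV| = 29.40 ✓; ∠FVS = 114.5° ✓; |VS| = 22.10 ✓; ∠VSD = 107.5° ✓; |SD| = 25.70 ✓; ∠SDL = 94.80° ✓; |DL| = 21.00 ✓; ∠DLT = 107.6° ✓; |LT| = 18.00 ✗.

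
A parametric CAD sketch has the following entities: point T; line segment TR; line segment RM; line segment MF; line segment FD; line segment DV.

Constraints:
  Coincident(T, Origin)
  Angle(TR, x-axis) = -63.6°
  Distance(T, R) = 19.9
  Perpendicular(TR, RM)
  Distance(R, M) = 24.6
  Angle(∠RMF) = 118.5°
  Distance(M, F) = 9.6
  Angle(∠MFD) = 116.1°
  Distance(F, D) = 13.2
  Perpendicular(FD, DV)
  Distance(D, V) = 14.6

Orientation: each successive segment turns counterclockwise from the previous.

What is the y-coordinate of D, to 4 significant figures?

8.945

T is at the origin; TR runs at -63.6° with length 19.9, so R = (8.848, -17.82). The perpendicularity gives RM at right angles to TR, so RM runs at 26.40°; with |RM| = 24.6, M = (30.88, -6.887). ∠RMF = 118.5° gives MF at 87.90° from the x-axis; with |MF| = 9.6, F = (31.23, 2.707). ∠MFD = 116.1° gives FD at 151.8° from the x-axis; with |FD| = 13.2, D = (19.60, 8.945). So D.y = 8.945.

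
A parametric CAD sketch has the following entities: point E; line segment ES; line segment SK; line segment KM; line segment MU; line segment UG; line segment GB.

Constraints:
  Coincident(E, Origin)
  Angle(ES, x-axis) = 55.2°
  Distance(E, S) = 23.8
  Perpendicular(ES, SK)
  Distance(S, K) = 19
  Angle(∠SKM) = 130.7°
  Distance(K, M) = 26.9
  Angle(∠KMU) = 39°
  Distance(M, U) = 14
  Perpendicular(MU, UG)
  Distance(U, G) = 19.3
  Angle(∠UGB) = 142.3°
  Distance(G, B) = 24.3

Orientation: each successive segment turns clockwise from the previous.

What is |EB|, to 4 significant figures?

60.45

MU ⟂ UG, so UG runs at 44.90°; with |UG| = 19.3, G = (35.74, 5.482). ∠UGB = 142.3° gives GB at 7.200° from the x-axis; with |GB| = 24.3, B = (59.85, 8.528). Then |EB| = |B − E| = 60.45.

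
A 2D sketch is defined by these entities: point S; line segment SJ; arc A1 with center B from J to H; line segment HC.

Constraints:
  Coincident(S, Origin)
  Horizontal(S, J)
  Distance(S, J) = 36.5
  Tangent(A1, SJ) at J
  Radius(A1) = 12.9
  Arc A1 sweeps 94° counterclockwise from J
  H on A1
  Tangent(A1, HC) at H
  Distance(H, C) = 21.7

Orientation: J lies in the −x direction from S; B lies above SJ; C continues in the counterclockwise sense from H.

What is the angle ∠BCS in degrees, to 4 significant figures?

62.08°

S is at the origin; SJ is horizontal with |SJ| = 36.5 and J on the −x side, so J = (-36.50, 0.000). Tangency of A1 to SJ means the radius BJ is perpendicular to SJ, so B = J + (0, 12.9) = (-36.50, 12.90). On A1, J sits at bearing -90° from B; a 94° counterclockwise sweep puts H at bearing 4°, so H = B + 12.9·(cos 4°, sin 4°) = (-23.63, 13.80). Since A1 is tangent to HC there, BH ⟂ HC, so HC runs along (−sin 4°, cos 4°); with |HC| = 21.7, C = (-25.15, 35.45). Then cos ∠BCS = CB·CS / (|CB||CS|), giving 62.08°.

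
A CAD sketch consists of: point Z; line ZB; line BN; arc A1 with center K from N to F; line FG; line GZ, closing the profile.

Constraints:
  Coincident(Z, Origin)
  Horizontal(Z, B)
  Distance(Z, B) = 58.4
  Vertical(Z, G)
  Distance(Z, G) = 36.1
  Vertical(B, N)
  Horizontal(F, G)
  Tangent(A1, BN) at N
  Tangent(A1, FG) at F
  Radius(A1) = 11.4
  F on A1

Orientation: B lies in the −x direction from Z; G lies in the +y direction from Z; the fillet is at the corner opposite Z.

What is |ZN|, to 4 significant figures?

63.41

Z is at the origin; Z and B share the same y with |ZB| = 58.4 and B on the −x side, so B = (-58.40, 0.000). Z and G share the same x with |ZG| = 36.1 and G on the +y side, so G = (0.000, 36.10). The virtual corner opposite Z is at (-58.40, 36.10). A1 meets BN tangentially, so KN is at right angles to BN and the tangent condition forces KF to be normal to FG, with radius 11.4, so the center K sits 11.4 in from both sides at K = (-47.00, 24.70). That places the tangent points at N = (-58.40, 24.70) on BN and F = (-47.00, 36.10) on FG. Then |ZN| = |N − Z| = 63.41.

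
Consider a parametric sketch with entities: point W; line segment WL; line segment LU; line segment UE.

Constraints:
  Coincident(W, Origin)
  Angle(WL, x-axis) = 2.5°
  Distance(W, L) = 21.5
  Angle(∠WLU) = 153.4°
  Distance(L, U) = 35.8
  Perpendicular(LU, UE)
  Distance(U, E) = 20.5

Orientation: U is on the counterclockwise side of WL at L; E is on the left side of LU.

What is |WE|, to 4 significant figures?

56.09

W is at the origin; WL runs at 2.5° with length 21.5, so L = 21.5·(cos 2.5°, sin 2.5°) = (21.48, 0.9378). ∠WLU = 153.4°, so LU runs at 2.5° + (180° − 153.4°) = 29.10° from the x-axis; with |LU| = 35.8, U = L + 35.8·(cos 29.10°, sin 29.10°) = (52.76, 18.35). The perpendicularity gives UE at right angles to LU; with |UE| = 20.5 on the left of LU, E = U + 20.5·(-0.4863, 0.8738) = (42.79, 36.26). Then |WE| = |E − W| = 56.09.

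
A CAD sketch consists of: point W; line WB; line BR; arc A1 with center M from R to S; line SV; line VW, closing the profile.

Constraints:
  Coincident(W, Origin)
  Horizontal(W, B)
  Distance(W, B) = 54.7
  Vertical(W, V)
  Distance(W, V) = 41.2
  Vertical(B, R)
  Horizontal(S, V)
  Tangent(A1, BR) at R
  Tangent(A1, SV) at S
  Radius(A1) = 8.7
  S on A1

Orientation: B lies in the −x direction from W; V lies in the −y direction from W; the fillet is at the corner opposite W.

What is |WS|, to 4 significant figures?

61.75

The virtual corner opposite W is at (-54.70, -41.20). Tangency of A1 to BR means the radius MR is perpendicular to BR and tangency of A1 to SV means the radius MS is perpendicular to SV, with radius 8.7, so the center M sits 8.7 in from both sides at M = (-46.00, -32.50). That places the tangent points at R = (-54.70, -32.50) on BR and S = (-46.00, -41.20) on SV. Then |WS| = |S − W| = 61.75.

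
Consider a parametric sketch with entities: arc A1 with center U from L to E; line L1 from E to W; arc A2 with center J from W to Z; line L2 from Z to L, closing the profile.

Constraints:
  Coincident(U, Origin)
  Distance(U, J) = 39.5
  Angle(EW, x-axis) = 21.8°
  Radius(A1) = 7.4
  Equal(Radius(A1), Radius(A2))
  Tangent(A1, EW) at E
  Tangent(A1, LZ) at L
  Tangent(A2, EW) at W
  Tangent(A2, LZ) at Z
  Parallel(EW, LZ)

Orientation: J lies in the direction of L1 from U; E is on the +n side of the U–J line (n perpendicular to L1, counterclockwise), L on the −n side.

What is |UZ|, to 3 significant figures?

40.2

The slot axis is L1's direction at 21.8°, so u = (cos 21.8°, sin 21.8°) = (0.928, 0.371) and n = (−sin 21.8°, cos 21.8°) = (-0.371, 0.928). U is at the origin and J lies 39.5 along u from U, so J = 39.5·u = (36.7, 14.7). Tangency of A1 to both parallel lines with radius 7.4 puts E and L at U ± 7.4·n: E = (-2.75, 6.87), L = (2.75, -6.87). Equal radii place W and Z the same way about J: W = J + 7.4·n = (33.9, 21.5), Z = J − 7.4·n = (39.4, 7.80). Then |UZ| = |Z − U| = 40.2.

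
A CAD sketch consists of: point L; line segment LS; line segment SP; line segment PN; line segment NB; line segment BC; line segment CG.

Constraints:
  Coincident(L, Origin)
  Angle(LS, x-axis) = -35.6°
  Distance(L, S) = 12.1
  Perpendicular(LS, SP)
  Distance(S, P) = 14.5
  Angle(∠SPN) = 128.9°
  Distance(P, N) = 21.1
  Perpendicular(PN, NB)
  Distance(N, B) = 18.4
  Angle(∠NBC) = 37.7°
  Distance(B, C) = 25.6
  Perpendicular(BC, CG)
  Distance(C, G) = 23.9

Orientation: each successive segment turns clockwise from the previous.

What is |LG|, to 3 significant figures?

42.8

L is at the origin; LS runs at -35.6° with length 12.1, so S = (9.84, -7.04). LS ⟂ SP, so SP runs at -126°; with |SP| = 14.5, P = (1.40, -18.8). ∠SPN = 128.9° gives PN at -177° from the x-axis; with |PN| = 21.1, N = (-19.7, -20.0). The perpendicularity gives NB at right angles to PN, so NB runs at 93.3°; with |NB| = 18.4, B = (-20.7, -1.68). ∠NBC = 37.7° gives BC at -49.0° from the x-axis; with |BC| = 25.6, C = (-3.93, -21.0). BC ⟂ CG, so CG runs at -139°; with |CG| = 23.9, G = (-22.0, -36.7). Then |LG| = |G − L| = 42.8.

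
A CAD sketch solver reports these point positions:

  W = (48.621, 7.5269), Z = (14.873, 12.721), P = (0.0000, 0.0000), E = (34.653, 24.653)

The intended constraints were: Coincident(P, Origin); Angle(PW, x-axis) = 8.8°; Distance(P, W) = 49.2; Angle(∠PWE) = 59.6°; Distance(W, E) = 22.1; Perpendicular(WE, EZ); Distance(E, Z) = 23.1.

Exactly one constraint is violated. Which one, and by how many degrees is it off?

Perpendicular(WE, EZ) — off by 8.10°.

P = (0.00, 0.00) ✓; PW at 8.800° ✓; |PW| = 49.20 ✓; ∠PWE = 59.60° ✓; |WE| = 22.10 ✓; ∠(WE, EZ) = 81.90° ✗; |EZ| = 23.10 ✓.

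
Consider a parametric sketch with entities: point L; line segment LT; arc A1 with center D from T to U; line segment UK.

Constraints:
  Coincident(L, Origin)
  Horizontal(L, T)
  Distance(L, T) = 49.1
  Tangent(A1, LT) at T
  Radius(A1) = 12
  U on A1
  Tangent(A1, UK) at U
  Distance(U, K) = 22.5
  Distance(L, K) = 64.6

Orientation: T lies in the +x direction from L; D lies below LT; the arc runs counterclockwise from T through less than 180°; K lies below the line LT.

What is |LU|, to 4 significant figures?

43.83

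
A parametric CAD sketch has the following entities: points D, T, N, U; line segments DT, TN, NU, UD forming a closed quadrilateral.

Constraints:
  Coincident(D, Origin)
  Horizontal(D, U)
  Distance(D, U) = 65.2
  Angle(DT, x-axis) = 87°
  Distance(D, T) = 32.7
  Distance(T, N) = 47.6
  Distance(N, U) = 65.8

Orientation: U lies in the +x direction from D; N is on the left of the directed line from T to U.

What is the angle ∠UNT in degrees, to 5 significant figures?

76.162°

D is at the origin; DU is horizontal with |DU| = 65.2 and U in +x, so U = (65.2, 0). DT runs at 87.0° with |DT| = 32.7, so T = (1.7114, 32.655). N is determined by |TN| = 47.6 and |NU| = 65.8 together: it lies at the intersection of circle(T, 47.6) and circle(U, 65.8). With |TU| = 71.394, the foot of the radical line on TU is 21.243 from T and the perpendicular offset is √(47.6² − 21.243²) = 42.597. Taking the left-of-TU solution: N = (40.086, 60.819).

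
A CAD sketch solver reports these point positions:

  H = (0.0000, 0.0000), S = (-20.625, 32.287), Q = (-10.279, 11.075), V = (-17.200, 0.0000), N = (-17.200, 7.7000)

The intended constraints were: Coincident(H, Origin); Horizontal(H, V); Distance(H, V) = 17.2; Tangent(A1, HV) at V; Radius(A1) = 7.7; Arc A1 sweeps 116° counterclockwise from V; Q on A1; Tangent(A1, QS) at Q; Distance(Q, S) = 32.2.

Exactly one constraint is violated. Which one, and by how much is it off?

Distance(Q, S) = 32.2 — off by 8.60.

H = (0.00, 0.00) ✓; H.y = 0.00, V.y = 0.00 ✓; |HV| = 17.20 ✓; ∠(NV, VH) = 90.00° ✓; |NV| = 7.700 ✓; bearing(N→Q) − bearing(N→V) = 116.0° ✓; |NQ| = 7.700 ✓; ∠(NQ, QS) = 90.00° ✓; |QS| = 23.60 ✗.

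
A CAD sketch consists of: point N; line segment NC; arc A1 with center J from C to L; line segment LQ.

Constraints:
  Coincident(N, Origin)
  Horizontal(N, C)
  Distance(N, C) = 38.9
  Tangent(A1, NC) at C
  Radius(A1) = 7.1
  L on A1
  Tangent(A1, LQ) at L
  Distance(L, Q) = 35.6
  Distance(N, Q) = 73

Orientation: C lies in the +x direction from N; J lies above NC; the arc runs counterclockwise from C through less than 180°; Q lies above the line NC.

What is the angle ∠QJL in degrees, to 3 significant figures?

78.7°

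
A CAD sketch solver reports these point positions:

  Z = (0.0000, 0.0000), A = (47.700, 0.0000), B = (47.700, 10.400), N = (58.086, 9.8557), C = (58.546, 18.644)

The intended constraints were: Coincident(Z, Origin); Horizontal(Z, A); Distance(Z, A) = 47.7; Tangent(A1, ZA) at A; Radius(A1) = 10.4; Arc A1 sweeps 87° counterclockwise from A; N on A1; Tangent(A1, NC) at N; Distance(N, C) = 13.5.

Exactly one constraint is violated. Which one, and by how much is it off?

Distance(N, C) = 13.5 — off by 4.70.

Z = (0.00, 0.00) ✓; Z.y = 0.00, A.y = 0.00 ✓; |ZA| = 47.70 ✓; ∠(BA, AZ) = 90.00° ✓; |BA| = 10.40 ✓; bearing(B→N) − bearing(B→A) = 87.00° ✓; |BN| = 10.40 ✓; ∠(BN, NC) = 90.00° ✓; |NC| = 8.800 ✗.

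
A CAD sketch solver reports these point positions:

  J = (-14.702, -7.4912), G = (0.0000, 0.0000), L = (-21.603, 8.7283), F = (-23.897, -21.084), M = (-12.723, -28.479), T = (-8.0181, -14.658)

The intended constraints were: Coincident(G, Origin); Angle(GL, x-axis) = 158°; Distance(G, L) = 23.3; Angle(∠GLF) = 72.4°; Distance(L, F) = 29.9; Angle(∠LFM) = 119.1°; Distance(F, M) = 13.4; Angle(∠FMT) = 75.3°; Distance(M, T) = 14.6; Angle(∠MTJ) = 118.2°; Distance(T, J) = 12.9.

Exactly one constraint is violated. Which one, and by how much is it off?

Distance(T, J) = 12.9 — off by 3.10.

G = (0.00, 0.00) ✓; GL at 158.0° ✓; |GL| = 23.30 ✓; ∠GLF = 72.40° ✓; |LF| = 29.90 ✓; ∠LFM = 119.1° ✓; |FM| = 13.40 ✓; ∠FMT = 75.30° ✓; |MT| = 14.60 ✓; ∠MTJ = 118.2° ✓; |TJ| = 9.800 ✗.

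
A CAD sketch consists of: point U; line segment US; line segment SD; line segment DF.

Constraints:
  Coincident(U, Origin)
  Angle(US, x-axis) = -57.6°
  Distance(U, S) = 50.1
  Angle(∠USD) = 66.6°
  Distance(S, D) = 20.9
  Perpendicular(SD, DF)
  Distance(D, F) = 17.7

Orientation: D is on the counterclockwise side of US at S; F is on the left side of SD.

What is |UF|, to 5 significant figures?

28.297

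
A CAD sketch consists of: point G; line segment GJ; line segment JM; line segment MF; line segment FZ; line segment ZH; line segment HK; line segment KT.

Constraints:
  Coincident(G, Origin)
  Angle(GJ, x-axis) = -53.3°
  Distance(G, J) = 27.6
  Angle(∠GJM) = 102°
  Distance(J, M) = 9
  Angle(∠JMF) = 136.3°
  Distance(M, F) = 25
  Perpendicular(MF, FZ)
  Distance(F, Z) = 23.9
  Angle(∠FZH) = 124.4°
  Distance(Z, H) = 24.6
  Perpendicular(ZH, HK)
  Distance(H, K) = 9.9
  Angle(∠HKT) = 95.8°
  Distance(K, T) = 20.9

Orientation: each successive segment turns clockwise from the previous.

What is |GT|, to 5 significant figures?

15.296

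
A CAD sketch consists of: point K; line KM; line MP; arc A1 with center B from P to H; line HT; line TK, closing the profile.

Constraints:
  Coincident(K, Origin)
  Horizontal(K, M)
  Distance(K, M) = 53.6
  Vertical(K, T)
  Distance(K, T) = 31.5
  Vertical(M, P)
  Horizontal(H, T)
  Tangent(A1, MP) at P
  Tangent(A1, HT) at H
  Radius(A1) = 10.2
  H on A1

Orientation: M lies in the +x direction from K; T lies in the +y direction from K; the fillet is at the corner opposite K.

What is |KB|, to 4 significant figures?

48.35

K is at the origin; K and M share the same y with |KM| = 53.6 and M on the +x side, so M = (53.60, 0.000). K and T share the same x with |KT| = 31.5 and T on the +y side, so T = (0.000, 31.50). The virtual corner opposite K is at (53.60, 31.50). A1 meets MP tangentially, so BP is at right angles to MP and tangency of A1 to HT means the radius BH is perpendicular to HT, with radius 10.2, so the center B sits 10.2 in from both sides at B = (43.40, 21.30). Then |KB| = |B − K| = 48.35.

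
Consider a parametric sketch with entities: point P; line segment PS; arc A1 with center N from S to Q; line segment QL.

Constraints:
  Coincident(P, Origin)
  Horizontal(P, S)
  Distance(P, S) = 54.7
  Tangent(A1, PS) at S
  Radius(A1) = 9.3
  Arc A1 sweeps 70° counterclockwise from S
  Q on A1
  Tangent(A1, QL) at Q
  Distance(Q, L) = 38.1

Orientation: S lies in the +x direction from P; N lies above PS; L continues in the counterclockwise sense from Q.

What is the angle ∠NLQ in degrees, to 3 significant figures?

13.7°

P is at the origin; PS is horizontal with |PS| = 54.7 and S on the +x side, so S = (54.7, 0.00). The tangent condition forces NS to be normal to PS, so N = S + (0, 9.3) = (54.7, 9.30). On A1, S sits at bearing -90° from N; a 70° counterclockwise sweep puts Q at bearing -20°, so Q = N + 9.3·(cos -20°, sin -20°) = (63.4, 6.12). A1 meets QL tangentially, so NQ is at right angles to QL, so QL runs along (−sin -20°, cos -20°); with |QL| = 38.1, L = (76.5, 41.9). Then cos ∠NLQ = LN·LQ / (|LN||LQ|), giving 13.7°.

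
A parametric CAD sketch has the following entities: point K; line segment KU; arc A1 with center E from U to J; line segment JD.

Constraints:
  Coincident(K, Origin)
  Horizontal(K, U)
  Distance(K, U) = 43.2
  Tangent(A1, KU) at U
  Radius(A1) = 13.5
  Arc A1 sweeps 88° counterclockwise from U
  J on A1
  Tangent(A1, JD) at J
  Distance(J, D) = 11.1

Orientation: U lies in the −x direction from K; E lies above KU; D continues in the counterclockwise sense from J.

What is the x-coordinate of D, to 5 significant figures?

-29.321

K is at the origin; KU is horizontal with |KU| = 43.2 and U on the −x side, so U = (-43.200, 0.0000). Since A1 is tangent to KU there, EU ⟂ KU, so E = U + (0, 13.5) = (-43.200, 13.500). On A1, U sits at bearing -90° from E; an 88° counterclockwise sweep puts J at bearing -2°, so J = E + 13.5·(cos -2°, sin -2°) = (-29.708, 13.029). Tangency of A1 to JD means the radius EJ is perpendicular to JD, so JD runs along (−sin -2°, cos -2°); with |JD| = 11.1, D = (-29.321, 24.122). So D.x = -29.321.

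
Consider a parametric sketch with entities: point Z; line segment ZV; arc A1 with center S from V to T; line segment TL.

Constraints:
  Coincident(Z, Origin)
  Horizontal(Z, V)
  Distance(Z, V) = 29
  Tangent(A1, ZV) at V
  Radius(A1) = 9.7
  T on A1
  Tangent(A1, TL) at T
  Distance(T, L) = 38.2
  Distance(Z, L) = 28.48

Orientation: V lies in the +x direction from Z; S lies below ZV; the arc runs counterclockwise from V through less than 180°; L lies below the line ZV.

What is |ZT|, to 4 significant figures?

22.69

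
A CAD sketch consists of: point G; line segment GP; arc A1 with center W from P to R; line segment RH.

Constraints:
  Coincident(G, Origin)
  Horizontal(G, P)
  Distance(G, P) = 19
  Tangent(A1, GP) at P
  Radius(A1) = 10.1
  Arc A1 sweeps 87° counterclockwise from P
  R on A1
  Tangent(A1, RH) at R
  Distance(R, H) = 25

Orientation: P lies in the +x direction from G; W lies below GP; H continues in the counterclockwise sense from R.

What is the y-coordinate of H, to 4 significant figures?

-34.54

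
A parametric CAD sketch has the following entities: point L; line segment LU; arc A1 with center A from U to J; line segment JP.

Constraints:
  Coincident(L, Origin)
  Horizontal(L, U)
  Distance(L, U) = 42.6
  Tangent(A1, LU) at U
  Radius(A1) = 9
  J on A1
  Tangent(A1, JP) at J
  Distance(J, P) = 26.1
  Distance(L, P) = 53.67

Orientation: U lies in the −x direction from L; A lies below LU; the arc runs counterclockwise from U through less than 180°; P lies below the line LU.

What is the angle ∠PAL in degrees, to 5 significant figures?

95.310°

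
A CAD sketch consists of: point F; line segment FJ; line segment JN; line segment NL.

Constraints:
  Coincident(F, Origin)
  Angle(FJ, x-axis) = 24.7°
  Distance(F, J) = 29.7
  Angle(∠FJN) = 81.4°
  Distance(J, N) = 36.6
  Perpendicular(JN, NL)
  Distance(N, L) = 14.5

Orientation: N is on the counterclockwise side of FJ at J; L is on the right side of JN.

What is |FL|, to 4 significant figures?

54.39

F is at the origin; FJ runs at 24.7° with length 29.7, so J = 29.7·(cos 24.7°, sin 24.7°) = (26.98, 12.41). ∠FJN = 81.4°, so JN runs at 24.7° + (180° − 81.4°) = 123.3° from the x-axis; with |JN| = 36.6, N = J + 36.6·(cos 123.3°, sin 123.3°) = (6.888, 43.00). The perpendicularity gives NL at right angles to JN; with |NL| = 14.5 on the right of JN, L = N + 14.5·(0.8358, 0.5490) = (19.01, 50.96). Then |FL| = |L − F| = 54.39.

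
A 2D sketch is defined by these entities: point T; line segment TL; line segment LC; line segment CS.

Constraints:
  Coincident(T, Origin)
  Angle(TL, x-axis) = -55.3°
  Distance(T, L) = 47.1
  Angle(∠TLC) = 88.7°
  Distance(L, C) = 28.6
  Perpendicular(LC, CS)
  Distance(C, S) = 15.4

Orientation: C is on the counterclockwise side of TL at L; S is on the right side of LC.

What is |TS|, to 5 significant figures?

68.284

T is at the origin; TL runs at -55.3° with length 47.1, so L = 47.1·(cos -55.3°, sin -55.3°) = (26.813, -38.723). ∠TLC = 88.7°, so LC runs at -55.3° + (180° − 88.7°) = 36.000° from the x-axis; with |LC| = 28.6, C = L + 28.6·(cos 36.000°, sin 36.000°) = (49.951, -21.912). LC is perpendicular to CS; with |CS| = 15.4 on the right of LC, S = C + 15.4·(0.58779, -0.80902) = (59.003, -34.371). Then |TS| = |S − T| = 68.284.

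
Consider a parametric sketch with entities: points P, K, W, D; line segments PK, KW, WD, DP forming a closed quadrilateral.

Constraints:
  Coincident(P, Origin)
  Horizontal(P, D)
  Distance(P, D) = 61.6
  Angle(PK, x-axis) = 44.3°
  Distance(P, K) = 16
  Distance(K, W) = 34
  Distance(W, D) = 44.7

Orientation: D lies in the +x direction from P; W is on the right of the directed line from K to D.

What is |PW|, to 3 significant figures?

30.6

Checks: |KW| = 34.00 ✓; |WD| = 44.70 ✓.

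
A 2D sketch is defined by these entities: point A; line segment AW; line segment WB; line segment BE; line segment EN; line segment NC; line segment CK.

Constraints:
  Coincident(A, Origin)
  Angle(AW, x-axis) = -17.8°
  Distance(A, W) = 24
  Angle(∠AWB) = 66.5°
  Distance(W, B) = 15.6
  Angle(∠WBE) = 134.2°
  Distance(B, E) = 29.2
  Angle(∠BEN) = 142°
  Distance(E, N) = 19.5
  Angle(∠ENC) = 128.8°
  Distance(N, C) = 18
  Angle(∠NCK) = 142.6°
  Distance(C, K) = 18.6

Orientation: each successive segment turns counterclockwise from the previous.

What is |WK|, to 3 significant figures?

55.9

∠ENC = 128.8° gives NC at -129° from the x-axis; with |NC| = 18.0, C = (-32.5, 12.6). ∠NCK = 142.6° gives CK at -91.9° from the x-axis; with |CK| = 18.6, K = (-33.1, -5.99). Then |WK| = |K − W| = 55.9.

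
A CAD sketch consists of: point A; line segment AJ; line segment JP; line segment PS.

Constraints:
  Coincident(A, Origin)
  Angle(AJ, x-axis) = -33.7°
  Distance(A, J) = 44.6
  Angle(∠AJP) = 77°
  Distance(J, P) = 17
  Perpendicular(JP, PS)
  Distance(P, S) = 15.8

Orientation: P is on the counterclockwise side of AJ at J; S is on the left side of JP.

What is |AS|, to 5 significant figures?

28.521

A is at the origin; AJ runs at -33.7° with length 44.6, so J = 44.6·(cos -33.7°, sin -33.7°) = (37.105, -24.746). ∠AJP = 77.0°, so JP runs at -33.7° + (180° − 77.0°) = 69.300° from the x-axis; with |JP| = 17.0, P = J + 17.0·(cos 69.300°, sin 69.300°) = (43.114, -8.8435). JP ⟂ PS; with |PS| = 15.8 on the left of JP, S = P + 15.8·(-0.93544, 0.35347) = (28.334, -3.2586). Then |AS| = |S − A| = 28.521.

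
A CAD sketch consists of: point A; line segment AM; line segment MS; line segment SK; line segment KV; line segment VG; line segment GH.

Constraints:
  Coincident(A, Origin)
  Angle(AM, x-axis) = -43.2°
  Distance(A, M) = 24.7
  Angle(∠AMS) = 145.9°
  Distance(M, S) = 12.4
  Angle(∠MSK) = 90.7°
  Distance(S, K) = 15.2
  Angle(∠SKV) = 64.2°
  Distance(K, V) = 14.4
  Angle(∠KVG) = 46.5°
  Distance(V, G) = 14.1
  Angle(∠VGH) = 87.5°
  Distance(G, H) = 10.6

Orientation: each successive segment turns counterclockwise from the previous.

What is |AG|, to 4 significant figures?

34.57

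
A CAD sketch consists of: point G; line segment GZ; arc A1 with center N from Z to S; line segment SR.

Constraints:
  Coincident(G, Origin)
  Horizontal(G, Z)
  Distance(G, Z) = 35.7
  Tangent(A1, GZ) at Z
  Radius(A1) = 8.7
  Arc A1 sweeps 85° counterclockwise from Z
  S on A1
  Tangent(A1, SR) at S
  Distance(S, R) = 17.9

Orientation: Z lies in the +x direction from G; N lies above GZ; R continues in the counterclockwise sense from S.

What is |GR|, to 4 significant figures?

52.66

On A1, Z sits at bearing -90° from N; an 85° counterclockwise sweep puts S at bearing -5°, so S = N + 8.7·(cos -5°, sin -5°) = (44.37, 7.942). Since A1 is tangent to SR there, NS ⟂ SR, so SR runs along (−sin -5°, cos -5°); with |SR| = 17.9, R = (45.93, 25.77). Then |GR| = |R − G| = 52.66.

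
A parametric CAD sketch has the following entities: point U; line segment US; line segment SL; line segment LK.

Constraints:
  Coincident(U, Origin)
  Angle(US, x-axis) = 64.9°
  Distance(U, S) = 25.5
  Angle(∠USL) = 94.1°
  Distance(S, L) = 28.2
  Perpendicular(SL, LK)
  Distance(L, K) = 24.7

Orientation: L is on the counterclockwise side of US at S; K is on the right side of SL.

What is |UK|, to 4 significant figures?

58.44

∠USL = 94.1°, so SL runs at 64.9° + (180° − 94.1°) = 150.8° from the x-axis; with |SL| = 28.2, L = S + 28.2·(cos 150.8°, sin 150.8°) = (-13.80, 36.85). The perpendicularity gives LK at right angles to SL; with |LK| = 24.7 on the right of SL, K = L + 24.7·(0.4879, 0.8729) = (-1.749, 58.41). Then |UK| = |K − U| = 58.44.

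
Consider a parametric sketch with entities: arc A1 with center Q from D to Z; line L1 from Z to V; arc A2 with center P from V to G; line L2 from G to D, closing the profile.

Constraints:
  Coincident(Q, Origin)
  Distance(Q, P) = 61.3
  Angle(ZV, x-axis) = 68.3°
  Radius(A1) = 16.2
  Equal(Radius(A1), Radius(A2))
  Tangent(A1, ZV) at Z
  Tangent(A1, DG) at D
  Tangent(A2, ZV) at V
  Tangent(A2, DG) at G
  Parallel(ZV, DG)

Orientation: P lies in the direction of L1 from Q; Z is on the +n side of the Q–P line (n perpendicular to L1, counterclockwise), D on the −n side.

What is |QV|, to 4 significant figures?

63.40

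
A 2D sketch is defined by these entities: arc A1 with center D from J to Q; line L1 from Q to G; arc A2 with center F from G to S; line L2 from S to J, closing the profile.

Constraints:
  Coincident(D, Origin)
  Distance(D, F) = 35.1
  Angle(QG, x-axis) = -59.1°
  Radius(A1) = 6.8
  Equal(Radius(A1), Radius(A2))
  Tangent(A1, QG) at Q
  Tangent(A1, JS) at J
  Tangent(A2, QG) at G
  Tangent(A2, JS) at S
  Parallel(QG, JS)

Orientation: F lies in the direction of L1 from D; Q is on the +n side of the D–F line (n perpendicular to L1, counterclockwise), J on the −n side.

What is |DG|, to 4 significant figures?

35.75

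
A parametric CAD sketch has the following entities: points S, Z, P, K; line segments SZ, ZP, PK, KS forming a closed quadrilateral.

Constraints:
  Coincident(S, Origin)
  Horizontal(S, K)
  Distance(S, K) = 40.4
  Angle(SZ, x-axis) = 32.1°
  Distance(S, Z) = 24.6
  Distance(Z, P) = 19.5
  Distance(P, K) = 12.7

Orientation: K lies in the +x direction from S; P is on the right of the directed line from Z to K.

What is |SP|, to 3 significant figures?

29.0

Checks: |ZP| = 19.50 ✓; |PK| = 12.70 ✓.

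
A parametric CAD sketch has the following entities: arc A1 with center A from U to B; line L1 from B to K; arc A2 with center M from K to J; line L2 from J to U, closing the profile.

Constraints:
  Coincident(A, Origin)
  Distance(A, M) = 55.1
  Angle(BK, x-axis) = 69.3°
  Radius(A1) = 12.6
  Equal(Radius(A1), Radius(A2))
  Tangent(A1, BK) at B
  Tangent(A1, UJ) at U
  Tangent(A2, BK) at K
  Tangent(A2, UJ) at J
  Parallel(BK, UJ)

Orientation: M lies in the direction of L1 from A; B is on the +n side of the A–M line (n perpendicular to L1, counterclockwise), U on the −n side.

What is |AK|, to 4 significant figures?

56.52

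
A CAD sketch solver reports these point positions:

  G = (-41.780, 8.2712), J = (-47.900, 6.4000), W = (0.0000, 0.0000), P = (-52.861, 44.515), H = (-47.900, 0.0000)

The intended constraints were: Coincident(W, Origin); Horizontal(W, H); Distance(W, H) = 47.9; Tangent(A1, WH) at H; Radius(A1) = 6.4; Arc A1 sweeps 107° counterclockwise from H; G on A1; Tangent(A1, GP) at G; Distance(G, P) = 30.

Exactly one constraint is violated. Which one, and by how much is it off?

Distance(G, P) = 30 — off by 7.90.

W = (0.00, 0.00) ✓; W.y = 0.00, H.y = 0.00 ✓; |WH| = 47.90 ✓; ∠(JH, HW) = 90.00° ✓; |JH| = 6.400 ✓; bearing(J→G) − bearing(J→H) = 107.0° ✓; |JG| = 6.400 ✓; ∠(JG, GP) = 90.00° ✓; |GP| = 37.90 ✗.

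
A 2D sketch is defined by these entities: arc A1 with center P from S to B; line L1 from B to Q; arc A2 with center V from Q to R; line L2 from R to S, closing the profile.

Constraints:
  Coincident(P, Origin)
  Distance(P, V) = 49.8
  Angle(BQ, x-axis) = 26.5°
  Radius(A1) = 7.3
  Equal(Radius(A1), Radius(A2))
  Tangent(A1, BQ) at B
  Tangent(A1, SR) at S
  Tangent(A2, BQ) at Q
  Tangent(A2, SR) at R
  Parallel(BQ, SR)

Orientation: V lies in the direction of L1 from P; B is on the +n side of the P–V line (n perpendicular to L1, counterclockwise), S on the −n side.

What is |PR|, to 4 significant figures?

50.33

The slot axis is L1's direction at 26.5°, so u = (cos 26.5°, sin 26.5°) = (0.8949, 0.4462) and n = (−sin 26.5°, cos 26.5°) = (-0.4462, 0.8949). P is at the origin and V lies 49.8 along u from P, so V = 49.8·u = (44.57, 22.22). Tangency of A1 to both parallel lines with radius 7.3 puts B and S at P ± 7.3·n: B = (-3.257, 6.533), S = (3.257, -6.533). Equal radii place Q and R the same way about V: Q = V + 7.3·n = (41.31, 28.75), R = V − 7.3·n = (47.82, 15.69). Then |PR| = |R − P| = 50.33.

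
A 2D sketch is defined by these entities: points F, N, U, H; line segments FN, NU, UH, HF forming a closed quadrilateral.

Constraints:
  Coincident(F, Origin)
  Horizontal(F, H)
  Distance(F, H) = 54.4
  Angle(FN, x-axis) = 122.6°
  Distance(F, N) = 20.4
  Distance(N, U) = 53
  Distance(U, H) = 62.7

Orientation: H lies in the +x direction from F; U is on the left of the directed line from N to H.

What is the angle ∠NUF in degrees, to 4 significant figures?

18.88°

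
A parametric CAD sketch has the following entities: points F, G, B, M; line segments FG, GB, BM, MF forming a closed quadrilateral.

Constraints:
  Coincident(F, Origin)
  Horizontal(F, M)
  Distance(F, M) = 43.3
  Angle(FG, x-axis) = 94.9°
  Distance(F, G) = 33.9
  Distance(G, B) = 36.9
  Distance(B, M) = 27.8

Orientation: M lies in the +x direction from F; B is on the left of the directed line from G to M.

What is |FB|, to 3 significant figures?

42.1

Checks: |GB| = 36.90 ✓; |BM| = 27.80 ✓.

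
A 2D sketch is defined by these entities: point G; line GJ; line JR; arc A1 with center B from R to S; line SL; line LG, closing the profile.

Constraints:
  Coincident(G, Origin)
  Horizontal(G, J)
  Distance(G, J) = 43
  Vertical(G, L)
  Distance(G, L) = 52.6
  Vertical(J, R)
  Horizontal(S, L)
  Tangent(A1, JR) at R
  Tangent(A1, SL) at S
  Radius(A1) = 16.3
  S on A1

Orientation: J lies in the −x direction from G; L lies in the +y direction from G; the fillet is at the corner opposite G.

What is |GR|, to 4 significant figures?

56.27

The virtual corner opposite G is at (-43.00, 52.60). A1 meets JR tangentially, so BR is at right angles to JR and the tangent condition forces BS to be normal to SL, with radius 16.3, so the center B sits 16.3 in from both sides at B = (-26.70, 36.30). That places the tangent points at R = (-43.00, 36.30) on JR and S = (-26.70, 52.60) on SL. Then |GR| = |R − G| = 56.27.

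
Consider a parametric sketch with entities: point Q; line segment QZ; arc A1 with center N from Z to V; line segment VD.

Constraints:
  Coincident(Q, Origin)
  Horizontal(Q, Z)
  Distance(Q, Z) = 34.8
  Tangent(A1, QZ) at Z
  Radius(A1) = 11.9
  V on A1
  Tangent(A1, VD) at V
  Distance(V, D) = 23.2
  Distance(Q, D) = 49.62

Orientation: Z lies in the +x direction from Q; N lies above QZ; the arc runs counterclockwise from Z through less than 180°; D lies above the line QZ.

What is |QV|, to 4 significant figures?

48.40

Checks: |QZ| = 34.80 ✓; |NV| = 11.90 ✓; ∠(NV, VD) = 90.00° ✓; |VD| = 23.20 ✓; |QD| = 49.62 ✓.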